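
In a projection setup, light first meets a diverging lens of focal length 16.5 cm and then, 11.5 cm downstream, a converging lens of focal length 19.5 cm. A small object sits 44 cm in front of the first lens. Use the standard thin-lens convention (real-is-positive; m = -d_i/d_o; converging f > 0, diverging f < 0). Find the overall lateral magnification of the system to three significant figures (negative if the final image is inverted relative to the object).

-1.33

Lens 1: 1/d_i1 = 1/f_1 - 1/d_o1 = 1/(-16.5) - 1/44 = -0.08333 cm^-1, so d_i1 = -12.000 cm.
m_1 = -(-12.000)/44 = 0.2727.
The intermediate image is virtual, 12.000 cm to the left of lens 1, so d_o2 = L - d_i1 = 11.5 - (-12.000) = 23.500 cm.
Lens 2: 1/d_i2 = 1/f_2 - 1/d_o2 = 1/19.5 - 1/(23.500) = 0.00873 cm^-1, so d_i2 = 114.563 cm.
m_2 = -(114.563)/(23.500) = -4.8750.
Overall magnification: m = m_1 m_2 = -1.3295.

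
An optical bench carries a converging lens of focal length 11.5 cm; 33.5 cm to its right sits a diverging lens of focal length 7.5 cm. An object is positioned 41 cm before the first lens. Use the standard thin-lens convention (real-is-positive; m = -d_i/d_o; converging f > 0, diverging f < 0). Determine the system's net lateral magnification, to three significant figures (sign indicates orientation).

-0.117

Lens 1: 1/d_i1 = 1/f_1 - 1/d_o1 = 1/11.5 - 1/41 = 0.06257 cm^-1, so d_i1 = 15.983 cm.
m_1 = -(15.983)/41 = -0.3898.
That image sits 17.517 cm in front of the second lens, so d_o2 = 17.517 cm.
Lens 2: 1/d_i2 = 1/f_2 - 1/d_o2 = 1/(-7.5) - 1/(17.517) = -0.19042 cm^-1, so d_i2 = -5.252 cm.
m_2 = -(-5.252)/(17.517) = 0.2998.
The system's lateral magnification is m_1 m_2 = (-0.3898)(0.2998) = -0.1169.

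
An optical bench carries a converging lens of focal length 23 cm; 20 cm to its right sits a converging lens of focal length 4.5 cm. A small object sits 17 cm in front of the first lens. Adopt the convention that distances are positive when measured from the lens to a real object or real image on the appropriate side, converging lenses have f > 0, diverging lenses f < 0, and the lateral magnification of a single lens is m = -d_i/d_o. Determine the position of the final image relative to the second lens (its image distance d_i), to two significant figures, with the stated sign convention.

4.8 cm

First lens: d_i1 = 1/(1/23 - 1/17) = -65.167 cm.
The intermediate image is virtual, 65.167 cm to the left of lens 1, so d_o2 = L - d_i1 = 20 - (-65.167) = 85.167 cm.
Second lens: d_i2 = 1/(1/4.5 - 1/(85.167)) = 4.751 cm.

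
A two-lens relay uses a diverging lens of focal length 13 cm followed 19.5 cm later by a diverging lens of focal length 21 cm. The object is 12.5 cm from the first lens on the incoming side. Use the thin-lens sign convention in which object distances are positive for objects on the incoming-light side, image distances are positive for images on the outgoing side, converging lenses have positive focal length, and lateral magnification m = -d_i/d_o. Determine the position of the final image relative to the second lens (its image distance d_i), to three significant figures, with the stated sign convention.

-11.6 cm

Applying the thin-lens equation to the first lens, 1/(-13) = 1/12.5 + 1/d_i1, which gives d_i1 = -6.373 cm.
With d_i1 < 0 the first image is virtual and lies on the object side; the object distance for lens 2 is d_o2 = 19.5 - (-6.373) = 25.873 cm.
Applying the thin-lens equation again with f_2 = -21 cm and d_o2 = 25.873 cm gives d_i2 = -11.592 cm.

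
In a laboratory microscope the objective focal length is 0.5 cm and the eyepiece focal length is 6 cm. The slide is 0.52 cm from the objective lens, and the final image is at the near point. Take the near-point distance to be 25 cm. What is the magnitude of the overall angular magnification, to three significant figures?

129

Objective: 1/d_i = 1/f_obj - 1/d_o = 1/0.5 - 1/0.52 = 0.07692 cm^-1, so d_i = 13.000 cm.
m_obj = -d_i/d_o = -13.000/0.52 = -25.000.
Eyepiece angular magnification (image at near point): M_eye = 1 + D/f_e = 1 + 25/6 = 5.167.
Overall M = m_obj x M_eye = (-25.000)(5.167) = -129.17.
|M| = 129.17.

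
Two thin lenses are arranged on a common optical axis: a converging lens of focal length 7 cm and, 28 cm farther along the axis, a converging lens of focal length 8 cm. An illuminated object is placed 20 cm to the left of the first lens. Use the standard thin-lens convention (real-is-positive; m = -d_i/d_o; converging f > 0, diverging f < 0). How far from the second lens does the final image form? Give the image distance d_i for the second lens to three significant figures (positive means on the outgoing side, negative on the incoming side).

First lens: d_i1 = 1/(1/7 - 1/20) = 10.769 cm.
That image sits 17.231 cm in front of the second lens, so d_o2 = 17.231 cm.
Second lens: d_i2 = 1/(1/8 - 1/(17.231)) = 14.933 cm.

14.9 cm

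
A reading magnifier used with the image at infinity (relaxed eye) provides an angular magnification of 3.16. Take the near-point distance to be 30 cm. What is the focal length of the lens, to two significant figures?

For the image at infinity, M = D/f.
f = D/M = 30/3.16 = 9.494 cm.

9.5 cm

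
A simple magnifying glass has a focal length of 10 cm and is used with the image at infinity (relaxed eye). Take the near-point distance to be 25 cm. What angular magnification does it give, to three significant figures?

M = D/f = 25/10 = 2.500.

2.50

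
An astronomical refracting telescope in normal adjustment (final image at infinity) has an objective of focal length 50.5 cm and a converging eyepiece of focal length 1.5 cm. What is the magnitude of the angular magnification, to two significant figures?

34

|M| = f_obj/|f_eye| = 50.5/1.5 = 33.667.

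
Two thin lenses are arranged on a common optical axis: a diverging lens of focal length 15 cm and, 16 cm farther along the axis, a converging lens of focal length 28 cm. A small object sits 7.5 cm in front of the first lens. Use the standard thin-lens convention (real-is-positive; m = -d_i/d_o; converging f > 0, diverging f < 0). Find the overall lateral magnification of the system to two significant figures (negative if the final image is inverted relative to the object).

2.7

Applying the thin-lens equation to the first lens, 1/(-15) = 1/7.5 + 1/d_i1, which gives d_i1 = -5.000 cm.
Its lateral magnification is m_1 = -d_i1/d_o1 = -(-5.000)/7.5 = 0.6667.
The intermediate image is virtual, 5.000 cm to the left of lens 1, so d_o2 = L - d_i1 = 16 - (-5.000) = 21.000 cm.
Applying the thin-lens equation again with f_2 = 28 cm and d_o2 = 21.000 cm gives d_i2 = -84.000 cm.
m_2 = -(-84.000)/(21.000) = 4.0000.
Overall magnification: m = m_1 m_2 = 2.6667.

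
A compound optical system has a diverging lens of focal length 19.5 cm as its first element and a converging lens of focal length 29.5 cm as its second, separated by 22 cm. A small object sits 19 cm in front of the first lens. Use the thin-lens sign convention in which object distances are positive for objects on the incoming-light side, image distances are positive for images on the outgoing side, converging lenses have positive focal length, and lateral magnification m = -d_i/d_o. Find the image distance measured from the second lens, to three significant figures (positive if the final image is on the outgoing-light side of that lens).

First lens: d_i1 = 1/(1/(-19.5) - 1/19) = -9.623 cm.
The intermediate image is virtual, 9.623 cm to the left of lens 1, so d_o2 = L - d_i1 = 22 - (-9.623) = 31.623 cm.
Second lens: d_i2 = 1/(1/29.5 - 1/(31.623)) = 439.343 cm.

439 cm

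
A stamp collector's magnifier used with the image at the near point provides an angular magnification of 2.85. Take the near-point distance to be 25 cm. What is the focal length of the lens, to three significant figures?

13.5 cm

For the image at the near point, M = 1 + D/f.
f = D/(M - 1) = 25/(2.85 - 1) = 13.514 cm.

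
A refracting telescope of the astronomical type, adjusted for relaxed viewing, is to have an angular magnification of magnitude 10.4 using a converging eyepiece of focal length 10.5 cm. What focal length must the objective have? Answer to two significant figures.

110 cm

|M| = f_obj/|f_eye|, so f_obj = |M| x |f_eye| = 10.4 x 10.5 = 109.200 cm.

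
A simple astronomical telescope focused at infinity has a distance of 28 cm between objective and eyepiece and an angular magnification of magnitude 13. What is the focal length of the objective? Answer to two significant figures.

In normal adjustment the tube length equals f_obj + f_eye and |M| = f_obj/f_eye.
So f_obj = 13 f_eye and 13 f_eye + f_eye = 28 cm, giving f_eye = 28/14 = 2.000 cm and f_obj = 26.000 cm.

26 cm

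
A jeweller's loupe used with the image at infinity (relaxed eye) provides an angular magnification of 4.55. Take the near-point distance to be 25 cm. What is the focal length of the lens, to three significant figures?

For the image at infinity, M = D/f.
f = D/M = 25/4.55 = 5.495 cm.

5.49 cm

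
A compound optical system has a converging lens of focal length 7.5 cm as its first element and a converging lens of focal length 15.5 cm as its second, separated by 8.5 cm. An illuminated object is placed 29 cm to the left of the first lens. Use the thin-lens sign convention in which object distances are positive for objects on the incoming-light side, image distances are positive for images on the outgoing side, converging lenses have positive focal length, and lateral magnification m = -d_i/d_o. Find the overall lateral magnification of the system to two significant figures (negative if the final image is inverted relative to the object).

Lens 1: 1/d_i1 = 1/f_1 - 1/d_o1 = 1/7.5 - 1/29 = 0.09885 cm^-1, so d_i1 = 10.116 cm.
m_1 = -(10.116)/29 = -0.3488.
Since 10.116 cm > 8.5 cm, the first image lies past the second lens and serves as a virtual object: d_o2 = L - d_i1 = -1.616 cm.
Lens 2: 1/d_i2 = 1/f_2 - 1/d_o2 = 1/15.5 - 1/(-1.616) = 0.68322 cm^-1, so d_i2 = 1.464 cm.
m_2 = -(1.464)/(-1.616) = 0.9056.
Overall magnification: m = m_1 m_2 = -0.3159.

-0.32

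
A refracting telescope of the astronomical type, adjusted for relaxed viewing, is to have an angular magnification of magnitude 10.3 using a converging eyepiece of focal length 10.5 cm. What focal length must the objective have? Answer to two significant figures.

110 cm

|M| = f_obj/|f_eye|, so f_obj = |M| x |f_eye| = 10.3 x 10.5 = 108.150 cm.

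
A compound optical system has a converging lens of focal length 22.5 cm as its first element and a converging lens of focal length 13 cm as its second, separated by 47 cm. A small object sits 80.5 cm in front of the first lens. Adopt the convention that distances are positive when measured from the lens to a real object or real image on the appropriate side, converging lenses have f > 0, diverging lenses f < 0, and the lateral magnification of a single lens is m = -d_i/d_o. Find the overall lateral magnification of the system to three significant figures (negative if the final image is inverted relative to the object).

1.82

Applying the thin-lens equation to the first lens, 1/22.5 = 1/80.5 + 1/d_i1, which gives d_i1 = 31.228 cm.
Its lateral magnification is m_1 = -d_i1/d_o1 = -(31.228)/80.5 = -0.3879.
That image sits 15.772 cm in front of the second lens, so d_o2 = 15.772 cm.
Applying the thin-lens equation again with f_2 = 13 cm and d_o2 = 15.772 cm gives d_i2 = 73.977 cm.
m_2 = -(73.977)/(15.772) = -4.6905.
Total m = m_1 x m_2 = (-0.3879)(-4.6905) = 1.8196.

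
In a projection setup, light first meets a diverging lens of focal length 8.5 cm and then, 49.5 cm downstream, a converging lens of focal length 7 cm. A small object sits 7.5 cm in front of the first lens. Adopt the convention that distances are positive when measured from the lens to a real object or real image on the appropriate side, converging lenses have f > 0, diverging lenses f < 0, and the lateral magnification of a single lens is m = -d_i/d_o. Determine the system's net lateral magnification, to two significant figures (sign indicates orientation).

-0.080

Lens 1: 1/d_i1 = 1/f_1 - 1/d_o1 = 1/(-8.5) - 1/7.5 = -0.25098 cm^-1, so d_i1 = -3.984 cm.
m_1 = -(-3.984)/7.5 = 0.5312.
With d_i1 < 0 the first image is virtual and lies on the object side; the object distance for lens 2 is d_o2 = 49.5 - (-3.984) = 53.484 cm.
Lens 2: 1/d_i2 = 1/f_2 - 1/d_o2 = 1/7 - 1/(53.484) = 0.12416 cm^-1, so d_i2 = 8.054 cm.
m_2 = -(8.054)/(53.484) = -0.1506.
The system's lateral magnification is m_1 m_2 = (0.5312)(-0.1506) = -0.0800.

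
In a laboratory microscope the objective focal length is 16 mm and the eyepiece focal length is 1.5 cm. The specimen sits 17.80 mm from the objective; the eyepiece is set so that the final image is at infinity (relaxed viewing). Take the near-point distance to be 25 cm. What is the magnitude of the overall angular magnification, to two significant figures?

150

Convert to cm: f_obj = 16 mm = 1.6 cm; d_o = 17.80 mm = 1.78 cm.
Objective: 1/d_i = 1/f_obj - 1/d_o = 1/1.6 - 1/1.78 = 0.06320 cm^-1, so d_i = 15.822 cm.
m_obj = -d_i/d_o = -15.822/1.78 = -8.889.
Eyepiece angular magnification (image at infinity): M_eye = D/f_e = 25/1.5 = 16.667.
Overall M = m_obj x M_eye = (-8.889)(16.667) = -148.15.
|M| = 148.15.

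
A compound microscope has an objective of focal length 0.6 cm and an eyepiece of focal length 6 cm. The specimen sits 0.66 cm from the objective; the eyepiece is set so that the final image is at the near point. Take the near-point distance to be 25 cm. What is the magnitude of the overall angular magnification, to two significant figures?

52

Objective: 1/d_i = 1/f_obj - 1/d_o = 1/0.6 - 1/0.66 = 0.15152 cm^-1, so d_i = 6.600 cm.
m_obj = -d_i/d_o = -6.600/0.66 = -10.000.
Eyepiece angular magnification (image at near point): M_eye = 1 + D/f_e = 1 + 25/6 = 5.167.
Overall M = m_obj x M_eye = (-10.000)(5.167) = -51.67.
|M| = 51.67.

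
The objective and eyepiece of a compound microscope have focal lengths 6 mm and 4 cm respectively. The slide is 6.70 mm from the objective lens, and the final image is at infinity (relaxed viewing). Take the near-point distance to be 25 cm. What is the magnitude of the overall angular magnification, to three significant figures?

Convert to cm: f_obj = 6 mm = 0.6 cm; d_o = 6.70 mm = 0.67 cm.
Objective: 1/d_i = 1/f_obj - 1/d_o = 1/0.6 - 1/0.67 = 0.17413 cm^-1, so d_i = 5.743 cm.
m_obj = -d_i/d_o = -5.743/0.67 = -8.571.
Eyepiece angular magnification (image at infinity): M_eye = D/f_e = 25/4 = 6.250.
Overall M = m_obj x M_eye = (-8.571)(6.250) = -53.57.
|M| = 53.57.

53.6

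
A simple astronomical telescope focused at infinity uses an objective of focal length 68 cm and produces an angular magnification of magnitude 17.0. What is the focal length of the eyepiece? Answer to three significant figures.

|M| = f_obj/f_eye, so f_eye = f_obj/|M| = 68/17.0 = 4.000 cm.

4.00 cm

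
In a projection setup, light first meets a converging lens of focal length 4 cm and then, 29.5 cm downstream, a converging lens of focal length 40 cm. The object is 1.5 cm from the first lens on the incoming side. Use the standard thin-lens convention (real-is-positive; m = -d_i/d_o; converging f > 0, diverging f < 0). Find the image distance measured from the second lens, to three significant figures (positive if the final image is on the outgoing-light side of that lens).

-158 cm

First lens: d_i1 = 1/(1/4 - 1/1.5) = -2.400 cm.
With d_i1 < 0 the first image is virtual and lies on the object side; the object distance for lens 2 is d_o2 = 29.5 - (-2.400) = 31.900 cm.
Second lens: d_i2 = 1/(1/40 - 1/(31.900)) = -157.531 cm.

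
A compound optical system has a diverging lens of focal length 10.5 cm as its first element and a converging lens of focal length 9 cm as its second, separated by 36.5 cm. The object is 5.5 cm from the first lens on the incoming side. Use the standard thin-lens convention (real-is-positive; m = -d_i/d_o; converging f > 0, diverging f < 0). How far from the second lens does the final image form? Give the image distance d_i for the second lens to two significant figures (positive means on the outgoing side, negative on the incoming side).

12 cm

Applying the thin-lens equation to the first lens, 1/(-10.5) = 1/5.5 + 1/d_i1, which gives d_i1 = -3.609 cm.
The intermediate image is virtual, 3.609 cm to the left of lens 1, so d_o2 = L - d_i1 = 36.5 - (-3.609) = 40.109 cm.
Applying the thin-lens equation again with f_2 = 9 cm and d_o2 = 40.109 cm gives d_i2 = 11.604 cm.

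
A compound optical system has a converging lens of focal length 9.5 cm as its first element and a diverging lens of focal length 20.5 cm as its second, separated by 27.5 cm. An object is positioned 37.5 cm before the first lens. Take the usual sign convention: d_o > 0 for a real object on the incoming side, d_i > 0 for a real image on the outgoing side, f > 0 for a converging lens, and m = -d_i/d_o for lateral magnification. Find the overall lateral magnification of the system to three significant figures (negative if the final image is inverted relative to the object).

-0.197

Applying the thin-lens equation to the first lens, 1/9.5 = 1/37.5 + 1/d_i1, which gives d_i1 = 12.723 cm.
Its lateral magnification is m_1 = -d_i1/d_o1 = -(12.723)/37.5 = -0.3393.
Object distance for lens 2: d_o2 = 27.5 - 12.723 = 14.777 cm.
Applying the thin-lens equation again with f_2 = -20.5 cm and d_o2 = 14.777 cm gives d_i2 = -8.587 cm.
m_2 = -(-8.587)/(14.777) = 0.5811.
Total m = m_1 x m_2 = (-0.3393)(0.5811) = -0.1972.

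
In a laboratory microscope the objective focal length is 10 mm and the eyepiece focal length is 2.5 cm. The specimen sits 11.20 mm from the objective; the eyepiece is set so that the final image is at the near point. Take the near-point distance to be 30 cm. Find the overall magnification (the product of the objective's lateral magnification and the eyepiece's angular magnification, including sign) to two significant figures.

-110

Convert to cm: f_obj = 10 mm = 1 cm; d_o = 11.20 mm = 1.12 cm.
Objective: 1/d_i = 1/f_obj - 1/d_o = 1/1 - 1/1.12 = 0.10714 cm^-1, so d_i = 9.333 cm.
m_obj = -d_i/d_o = -9.333/1.12 = -8.333.
Eyepiece angular magnification (image at near point): M_eye = 1 + D/f_e = 1 + 30/2.5 = 13.000.
Overall M = m_obj x M_eye = (-8.333)(13.000) = -108.33.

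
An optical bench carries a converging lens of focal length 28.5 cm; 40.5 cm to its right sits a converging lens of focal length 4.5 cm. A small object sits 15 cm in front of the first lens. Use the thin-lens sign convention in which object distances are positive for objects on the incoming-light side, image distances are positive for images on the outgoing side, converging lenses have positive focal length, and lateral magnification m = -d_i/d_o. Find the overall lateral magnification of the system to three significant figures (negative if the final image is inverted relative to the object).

-0.140

Applying the thin-lens equation to the first lens, 1/28.5 = 1/15 + 1/d_i1, which gives d_i1 = -31.667 cm.
Its lateral magnification is m_1 = -d_i1/d_o1 = -(-31.667)/15 = 2.1111.
With d_i1 < 0 the first image is virtual and lies on the object side; the object distance for lens 2 is d_o2 = 40.5 - (-31.667) = 72.167 cm.
Applying the thin-lens equation again with f_2 = 4.5 cm and d_o2 = 72.167 cm gives d_i2 = 4.799 cm.
m_2 = -(4.799)/(72.167) = -0.0665.
Total m = m_1 x m_2 = (2.1111)(-0.0665) = -0.1404.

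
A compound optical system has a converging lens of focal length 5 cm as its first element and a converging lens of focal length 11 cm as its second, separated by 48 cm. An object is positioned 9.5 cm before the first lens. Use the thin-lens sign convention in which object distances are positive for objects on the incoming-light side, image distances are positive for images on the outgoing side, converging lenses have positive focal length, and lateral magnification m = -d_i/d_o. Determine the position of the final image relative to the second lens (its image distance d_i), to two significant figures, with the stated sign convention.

16 cm

Applying the thin-lens equation to the first lens, 1/5 = 1/9.5 + 1/d_i1, which gives d_i1 = 10.556 cm.
Object distance for lens 2: d_o2 = 48 - 10.556 = 37.444 cm.
Applying the thin-lens equation again with f_2 = 11 cm and d_o2 = 37.444 cm gives d_i2 = 15.576 cm.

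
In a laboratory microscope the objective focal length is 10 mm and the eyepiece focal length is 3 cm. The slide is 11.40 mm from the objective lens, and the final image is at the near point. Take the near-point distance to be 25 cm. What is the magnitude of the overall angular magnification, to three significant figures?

66.7

Convert to cm: f_obj = 10 mm = 1 cm; d_o = 11.40 mm = 1.14 cm.
Objective: 1/d_i = 1/f_obj - 1/d_o = 1/1 - 1/1.14 = 0.12281 cm^-1, so d_i = 8.143 cm.
m_obj = -d_i/d_o = -8.143/1.14 = -7.143.
Eyepiece angular magnification (image at near point): M_eye = 1 + D/f_e = 1 + 25/3 = 9.333.
Overall M = m_obj x M_eye = (-7.143)(9.333) = -66.67.
|M| = 66.67.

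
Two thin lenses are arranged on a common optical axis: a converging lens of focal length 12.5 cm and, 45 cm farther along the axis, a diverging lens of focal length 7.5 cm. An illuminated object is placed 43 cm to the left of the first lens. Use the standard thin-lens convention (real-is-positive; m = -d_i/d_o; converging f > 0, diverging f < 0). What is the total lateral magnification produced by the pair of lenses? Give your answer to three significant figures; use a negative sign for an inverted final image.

First lens: d_i1 = 1/(1/12.5 - 1/43) = 17.623 cm.
m_1 = -(17.623)/43 = -0.4098.
Object distance for lens 2: d_o2 = 45 - 17.623 = 27.377 cm.
Second lens: d_i2 = 1/(1/(-7.5) - 1/(27.377)) = -5.887 cm.
m_2 = -(-5.887)/(27.377) = 0.2150.
Total m = m_1 x m_2 = (-0.4098)(0.2150) = -0.0881.

-0.0881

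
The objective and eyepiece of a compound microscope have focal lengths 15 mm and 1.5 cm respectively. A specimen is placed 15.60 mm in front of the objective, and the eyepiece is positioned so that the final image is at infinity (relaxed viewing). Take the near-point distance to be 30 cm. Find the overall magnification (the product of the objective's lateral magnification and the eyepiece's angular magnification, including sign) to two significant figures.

-500

Convert to cm: f_obj = 15 mm = 1.5 cm; d_o = 15.60 mm = 1.56 cm.
Objective: 1/d_i = 1/f_obj - 1/d_o = 1/1.5 - 1/1.56 = 0.02564 cm^-1, so d_i = 39.000 cm.
m_obj = -d_i/d_o = -39.000/1.56 = -25.000.
Eyepiece angular magnification (image at infinity): M_eye = D/f_e = 30/1.5 = 20.000.
Overall M = m_obj x M_eye = (-25.000)(20.000) = -500.00.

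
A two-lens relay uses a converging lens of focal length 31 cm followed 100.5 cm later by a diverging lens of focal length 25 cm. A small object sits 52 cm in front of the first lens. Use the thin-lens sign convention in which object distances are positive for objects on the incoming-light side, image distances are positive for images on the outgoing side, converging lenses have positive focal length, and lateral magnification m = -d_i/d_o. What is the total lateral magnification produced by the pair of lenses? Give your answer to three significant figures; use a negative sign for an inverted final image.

Lens 1: 1/d_i1 = 1/f_1 - 1/d_o1 = 1/31 - 1/52 = 0.01303 cm^-1, so d_i1 = 76.762 cm.
m_1 = -(76.762)/52 = -1.4762.
Object distance for lens 2: d_o2 = 100.5 - 76.762 = 23.738 cm.
Lens 2: 1/d_i2 = 1/f_2 - 1/d_o2 = 1/(-25) - 1/(23.738) = -0.08213 cm^-1, so d_i2 = -12.176 cm.
m_2 = -(-12.176)/(23.738) = 0.5129.
The system's lateral magnification is m_1 m_2 = (-1.4762)(0.5129) = -0.7572.

-0.757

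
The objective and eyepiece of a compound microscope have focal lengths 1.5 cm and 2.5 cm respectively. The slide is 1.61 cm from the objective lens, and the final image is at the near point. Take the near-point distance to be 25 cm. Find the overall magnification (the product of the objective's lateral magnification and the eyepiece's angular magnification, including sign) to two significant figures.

Objective: 1/d_i = 1/f_obj - 1/d_o = 1/1.5 - 1/1.61 = 0.04555 cm^-1, so d_i = 21.955 cm.
m_obj = -d_i/d_o = -21.955/1.61 = -13.636.
Eyepiece angular magnification (image at near point): M_eye = 1 + D/f_e = 1 + 25/2.5 = 11.000.
Overall M = m_obj x M_eye = (-13.636)(11.000) = -150.00.

-150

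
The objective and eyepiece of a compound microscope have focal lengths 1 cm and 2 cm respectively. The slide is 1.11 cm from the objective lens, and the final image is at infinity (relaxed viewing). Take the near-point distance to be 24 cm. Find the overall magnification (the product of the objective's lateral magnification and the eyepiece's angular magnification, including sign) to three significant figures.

-109

Objective: 1/d_i = 1/f_obj - 1/d_o = 1/1 - 1/1.11 = 0.09910 cm^-1, so d_i = 10.091 cm.
m_obj = -d_i/d_o = -10.091/1.11 = -9.091.
Eyepiece angular magnification (image at infinity): M_eye = D/f_e = 24/2 = 12.000.
Overall M = m_obj x M_eye = (-9.091)(12.000) = -109.09.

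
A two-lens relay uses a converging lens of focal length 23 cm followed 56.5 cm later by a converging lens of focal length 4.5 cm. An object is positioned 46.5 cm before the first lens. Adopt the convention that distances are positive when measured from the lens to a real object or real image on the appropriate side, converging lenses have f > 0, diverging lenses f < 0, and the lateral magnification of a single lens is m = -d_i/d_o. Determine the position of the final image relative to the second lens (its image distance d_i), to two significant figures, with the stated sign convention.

First lens: d_i1 = 1/(1/23 - 1/46.5) = 45.511 cm.
The intermediate image is 45.511 cm to the right of lens 1, so d_o2 = L - d_i1 = 56.5 - 45.511 = 10.989 cm.
Second lens: d_i2 = 1/(1/4.5 - 1/(10.989)) = 7.620 cm.

7.6 cm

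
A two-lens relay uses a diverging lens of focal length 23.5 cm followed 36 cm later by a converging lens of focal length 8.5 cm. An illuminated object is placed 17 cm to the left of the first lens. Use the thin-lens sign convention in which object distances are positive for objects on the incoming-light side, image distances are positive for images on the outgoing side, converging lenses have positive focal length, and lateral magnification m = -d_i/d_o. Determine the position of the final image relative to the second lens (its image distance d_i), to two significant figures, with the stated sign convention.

First lens: d_i1 = 1/(1/(-23.5) - 1/17) = -9.864 cm.
The intermediate image is virtual, 9.864 cm to the left of lens 1, so d_o2 = L - d_i1 = 36 - (-9.864) = 45.864 cm.
Second lens: d_i2 = 1/(1/8.5 - 1/(45.864)) = 10.434 cm.

10 cm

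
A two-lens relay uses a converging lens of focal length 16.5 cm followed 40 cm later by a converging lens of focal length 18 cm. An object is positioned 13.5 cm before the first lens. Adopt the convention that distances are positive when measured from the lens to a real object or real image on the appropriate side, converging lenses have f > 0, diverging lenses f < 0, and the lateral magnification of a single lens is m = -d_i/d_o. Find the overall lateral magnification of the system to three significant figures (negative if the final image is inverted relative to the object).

-1.03

Applying the thin-lens equation to the first lens, 1/16.5 = 1/13.5 + 1/d_i1, which gives d_i1 = -74.250 cm.
Its lateral magnification is m_1 = -d_i1/d_o1 = -(-74.250)/13.5 = 5.5000.
With d_i1 < 0 the first image is virtual and lies on the object side; the object distance for lens 2 is d_o2 = 40 - (-74.250) = 114.250 cm.
Applying the thin-lens equation again with f_2 = 18 cm and d_o2 = 114.250 cm gives d_i2 = 21.366 cm.
m_2 = -(21.366)/(114.250) = -0.1870.
The system's lateral magnification is m_1 m_2 = (5.5000)(-0.1870) = -1.0286.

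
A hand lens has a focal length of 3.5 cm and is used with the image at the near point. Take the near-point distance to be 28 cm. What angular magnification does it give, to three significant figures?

M = 1 + D/f = 1 + 28/3.5 = 9.000.

9.00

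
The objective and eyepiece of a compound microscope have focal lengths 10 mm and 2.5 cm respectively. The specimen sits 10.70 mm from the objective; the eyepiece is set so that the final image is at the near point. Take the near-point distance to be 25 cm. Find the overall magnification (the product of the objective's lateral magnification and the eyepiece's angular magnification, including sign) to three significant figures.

Convert to cm: f_obj = 10 mm = 1 cm; d_o = 10.70 mm = 1.07 cm.
Objective: 1/d_i = 1/f_obj - 1/d_o = 1/1 - 1/1.07 = 0.06542 cm^-1, so d_i = 15.286 cm.
m_obj = -d_i/d_o = -15.286/1.07 = -14.286.
Eyepiece angular magnification (image at near point): M_eye = 1 + D/f_e = 1 + 25/2.5 = 11.000.
Overall M = m_obj x M_eye = (-14.286)(11.000) = -157.14.

-157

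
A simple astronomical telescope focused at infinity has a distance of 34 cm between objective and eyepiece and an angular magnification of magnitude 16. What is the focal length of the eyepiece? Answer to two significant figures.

2.0 cm

In normal adjustment the tube length equals f_obj + f_eye and |M| = f_obj/f_eye.
So f_obj = 16 f_eye and 16 f_eye + f_eye = 34 cm, giving f_eye = 34/17 = 2.000 cm and f_obj = 32.000 cm.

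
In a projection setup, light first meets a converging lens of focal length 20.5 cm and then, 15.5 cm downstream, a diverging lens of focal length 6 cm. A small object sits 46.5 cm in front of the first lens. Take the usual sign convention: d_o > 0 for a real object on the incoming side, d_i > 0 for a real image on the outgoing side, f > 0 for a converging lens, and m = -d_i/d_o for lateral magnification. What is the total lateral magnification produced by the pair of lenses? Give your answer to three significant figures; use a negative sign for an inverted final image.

0.312

First lens: d_i1 = 1/(1/20.5 - 1/46.5) = 36.663 cm.
m_1 = -(36.663)/46.5 = -0.7885.
Since 36.663 cm > 15.5 cm, the first image lies past the second lens and serves as a virtual object: d_o2 = L - d_i1 = -21.163 cm.
Second lens: d_i2 = 1/(1/(-6) - 1/(-21.163)) = -8.374 cm.
m_2 = -(-8.374)/(-21.163) = -0.3957.
The system's lateral magnification is m_1 m_2 = (-0.7885)(-0.3957) = 0.3120.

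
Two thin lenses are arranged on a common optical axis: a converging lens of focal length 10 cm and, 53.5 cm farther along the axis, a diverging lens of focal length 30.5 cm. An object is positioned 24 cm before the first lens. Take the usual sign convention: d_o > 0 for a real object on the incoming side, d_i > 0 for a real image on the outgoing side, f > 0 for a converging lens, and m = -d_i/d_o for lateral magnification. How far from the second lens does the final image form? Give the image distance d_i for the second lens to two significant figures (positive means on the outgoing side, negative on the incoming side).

-17 cm

Lens 1: 1/d_i1 = 1/f_1 - 1/d_o1 = 1/10 - 1/24 = 0.05833 cm^-1, so d_i1 = 17.143 cm.
Object distance for lens 2: d_o2 = 53.5 - 17.143 = 36.357 cm.
Lens 2: 1/d_i2 = 1/f_2 - 1/d_o2 = 1/(-30.5) - 1/(36.357) = -0.06029 cm^-1, so d_i2 = -16.586 cm.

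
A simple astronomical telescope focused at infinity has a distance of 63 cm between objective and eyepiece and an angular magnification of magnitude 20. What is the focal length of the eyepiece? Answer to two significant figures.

3.0 cm

In normal adjustment the tube length equals f_obj + f_eye and |M| = f_obj/f_eye.
So f_obj = 20 f_eye and 20 f_eye + f_eye = 63 cm, giving f_eye = 63/21 = 3.000 cm and f_obj = 60.000 cm.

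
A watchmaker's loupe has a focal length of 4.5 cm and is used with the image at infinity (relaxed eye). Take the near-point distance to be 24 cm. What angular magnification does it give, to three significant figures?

5.33

M = D/f = 24/4.5 = 5.333.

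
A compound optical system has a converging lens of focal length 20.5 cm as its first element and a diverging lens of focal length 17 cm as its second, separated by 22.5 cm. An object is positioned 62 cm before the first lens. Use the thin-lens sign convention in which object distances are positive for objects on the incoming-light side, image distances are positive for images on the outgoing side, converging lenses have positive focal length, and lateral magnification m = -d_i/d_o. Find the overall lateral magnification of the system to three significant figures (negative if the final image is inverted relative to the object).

First lens: d_i1 = 1/(1/20.5 - 1/62) = 30.627 cm.
m_1 = -(30.627)/62 = -0.4940.
This image would form 30.627 cm past lens 1, i.e. 8.127 cm beyond lens 2, so it is a virtual object for lens 2: d_o2 = 22.5 - 30.627 = -8.127 cm.
Second lens: d_i2 = 1/(1/(-17) - 1/(-8.127)) = 15.569 cm.
m_2 = -(15.569)/(-8.127) = 1.9158.
Total m = m_1 x m_2 = (-0.4940)(1.9158) = -0.9464.

-0.946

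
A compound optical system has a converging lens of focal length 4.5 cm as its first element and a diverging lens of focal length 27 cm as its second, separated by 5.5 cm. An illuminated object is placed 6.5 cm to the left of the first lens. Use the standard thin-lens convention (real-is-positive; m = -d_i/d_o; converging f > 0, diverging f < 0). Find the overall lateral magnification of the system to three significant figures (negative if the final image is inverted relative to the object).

First lens: d_i1 = 1/(1/4.5 - 1/6.5) = 14.625 cm.
m_1 = -(14.625)/6.5 = -2.2500.
Since 14.625 cm > 5.5 cm, the first image lies past the second lens and serves as a virtual object: d_o2 = L - d_i1 = -9.125 cm.
Second lens: d_i2 = 1/(1/(-27) - 1/(-9.125)) = 13.783 cm.
m_2 = -(13.783)/(-9.125) = 1.5105.
Overall magnification: m = m_1 m_2 = -3.3986.

-3.40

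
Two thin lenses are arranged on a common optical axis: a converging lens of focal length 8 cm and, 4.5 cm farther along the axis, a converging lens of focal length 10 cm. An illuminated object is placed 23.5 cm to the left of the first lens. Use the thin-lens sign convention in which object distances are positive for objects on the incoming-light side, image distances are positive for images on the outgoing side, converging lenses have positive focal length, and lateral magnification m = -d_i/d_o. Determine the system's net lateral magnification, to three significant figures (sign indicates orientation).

-0.293

First lens: d_i1 = 1/(1/8 - 1/23.5) = 12.129 cm.
m_1 = -(12.129)/23.5 = -0.5161.
Since 12.129 cm > 4.5 cm, the first image lies past the second lens and serves as a virtual object: d_o2 = L - d_i1 = -7.629 cm.
Second lens: d_i2 = 1/(1/10 - 1/(-7.629)) = 4.328 cm.
m_2 = -(4.328)/(-7.629) = 0.5672.
Overall magnification: m = m_1 m_2 = -0.2928.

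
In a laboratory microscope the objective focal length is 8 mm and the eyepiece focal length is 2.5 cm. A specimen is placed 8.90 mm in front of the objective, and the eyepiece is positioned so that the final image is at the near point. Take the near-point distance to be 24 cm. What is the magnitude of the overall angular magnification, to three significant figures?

Convert to cm: f_obj = 8 mm = 0.8 cm; d_o = 8.90 mm = 0.89 cm.
Objective: 1/d_i = 1/f_obj - 1/d_o = 1/0.8 - 1/0.89 = 0.12640 cm^-1, so d_i = 7.911 cm.
m_obj = -d_i/d_o = -7.911/0.89 = -8.889.
Eyepiece angular magnification (image at near point): M_eye = 1 + D/f_e = 1 + 24/2.5 = 10.600.
Overall M = m_obj x M_eye = (-8.889)(10.600) = -94.22.
|M| = 94.22.

94.2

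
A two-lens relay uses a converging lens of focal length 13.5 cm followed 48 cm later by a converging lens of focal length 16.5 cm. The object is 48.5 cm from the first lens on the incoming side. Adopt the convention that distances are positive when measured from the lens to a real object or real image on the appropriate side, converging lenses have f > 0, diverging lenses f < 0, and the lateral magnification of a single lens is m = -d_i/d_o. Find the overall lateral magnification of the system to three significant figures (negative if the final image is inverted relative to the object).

0.497

First lens: d_i1 = 1/(1/13.5 - 1/48.5) = 18.707 cm.
m_1 = -(18.707)/48.5 = -0.3857.
That image sits 29.293 cm in front of the second lens, so d_o2 = 29.293 cm.
Second lens: d_i2 = 1/(1/16.5 - 1/(29.293)) = 37.781 cm.
m_2 = -(37.781)/(29.293) = -1.2898.
Overall magnification: m = m_1 m_2 = 0.4975.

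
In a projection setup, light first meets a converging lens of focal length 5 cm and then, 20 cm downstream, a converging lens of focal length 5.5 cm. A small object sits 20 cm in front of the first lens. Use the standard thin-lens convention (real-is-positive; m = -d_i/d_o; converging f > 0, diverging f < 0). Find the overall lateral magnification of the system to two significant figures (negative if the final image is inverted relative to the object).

Applying the thin-lens equation to the first lens, 1/5 = 1/20 + 1/d_i1, which gives d_i1 = 6.667 cm.
Its lateral magnification is m_1 = -d_i1/d_o1 = -(6.667)/20 = -0.3333.
That image sits 13.333 cm in front of the second lens, so d_o2 = 13.333 cm.
Applying the thin-lens equation again with f_2 = 5.5 cm and d_o2 = 13.333 cm gives d_i2 = 9.362 cm.
m_2 = -(9.362)/(13.333) = -0.7021.
Overall magnification: m = m_1 m_2 = 0.2340.

0.23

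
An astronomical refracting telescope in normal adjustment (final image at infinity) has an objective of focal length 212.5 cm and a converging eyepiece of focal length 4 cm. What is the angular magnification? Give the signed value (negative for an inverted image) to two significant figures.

M = -f_obj/f_eye = -212.5/(4) = -53.125.

-53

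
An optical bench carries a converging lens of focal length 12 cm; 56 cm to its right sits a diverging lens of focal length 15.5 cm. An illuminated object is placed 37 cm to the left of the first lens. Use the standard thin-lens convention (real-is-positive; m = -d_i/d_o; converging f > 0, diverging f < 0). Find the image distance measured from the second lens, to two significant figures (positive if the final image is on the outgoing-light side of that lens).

-11 cm

First lens: d_i1 = 1/(1/12 - 1/37) = 17.760 cm.
The intermediate image is 17.760 cm to the right of lens 1, so d_o2 = L - d_i1 = 56 - 17.760 = 38.240 cm.
Second lens: d_i2 = 1/(1/(-15.5) - 1/(38.240)) = -11.029 cm.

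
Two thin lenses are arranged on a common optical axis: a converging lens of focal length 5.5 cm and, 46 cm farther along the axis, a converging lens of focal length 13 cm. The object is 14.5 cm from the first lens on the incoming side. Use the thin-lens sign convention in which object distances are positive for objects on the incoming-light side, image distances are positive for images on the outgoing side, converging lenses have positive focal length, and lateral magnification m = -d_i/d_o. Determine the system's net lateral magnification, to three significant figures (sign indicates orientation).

Applying the thin-lens equation to the first lens, 1/5.5 = 1/14.5 + 1/d_i1, which gives d_i1 = 8.861 cm.
Its lateral magnification is m_1 = -d_i1/d_o1 = -(8.861)/14.5 = -0.6111.
Object distance for lens 2: d_o2 = 46 - 8.861 = 37.139 cm.
Applying the thin-lens equation again with f_2 = 13 cm and d_o2 = 37.139 cm gives d_i2 = 20.001 cm.
m_2 = -(20.001)/(37.139) = -0.5386.
The system's lateral magnification is m_1 m_2 = (-0.6111)(-0.5386) = 0.3291.

0.329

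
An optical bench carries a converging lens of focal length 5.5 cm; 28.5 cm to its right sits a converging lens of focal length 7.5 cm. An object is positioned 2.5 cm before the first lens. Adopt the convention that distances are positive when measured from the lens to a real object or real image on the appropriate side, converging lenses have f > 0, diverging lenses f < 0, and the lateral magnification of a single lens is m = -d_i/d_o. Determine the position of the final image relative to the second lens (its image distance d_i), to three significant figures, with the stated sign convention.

9.70 cm

Lens 1: 1/d_i1 = 1/f_1 - 1/d_o1 = 1/5.5 - 1/2.5 = -0.21818 cm^-1, so d_i1 = -4.583 cm.
The intermediate image is virtual, 4.583 cm to the left of lens 1, so d_o2 = L - d_i1 = 28.5 - (-4.583) = 33.083 cm.
Lens 2: 1/d_i2 = 1/f_2 - 1/d_o2 = 1/7.5 - 1/(33.083) = 0.10311 cm^-1, so d_i2 = 9.699 cm.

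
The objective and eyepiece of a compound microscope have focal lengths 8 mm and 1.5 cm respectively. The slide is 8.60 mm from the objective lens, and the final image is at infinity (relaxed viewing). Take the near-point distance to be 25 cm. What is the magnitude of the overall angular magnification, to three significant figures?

222

Convert to cm: f_obj = 8 mm = 0.8 cm; d_o = 8.60 mm = 0.86 cm.
Objective: 1/d_i = 1/f_obj - 1/d_o = 1/0.8 - 1/0.86 = 0.08721 cm^-1, so d_i = 11.467 cm.
m_obj = -d_i/d_o = -11.467/0.86 = -13.333.
Eyepiece angular magnification (image at infinity): M_eye = D/f_e = 25/1.5 = 16.667.
Overall M = m_obj x M_eye = (-13.333)(16.667) = -222.22.
|M| = 222.22.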